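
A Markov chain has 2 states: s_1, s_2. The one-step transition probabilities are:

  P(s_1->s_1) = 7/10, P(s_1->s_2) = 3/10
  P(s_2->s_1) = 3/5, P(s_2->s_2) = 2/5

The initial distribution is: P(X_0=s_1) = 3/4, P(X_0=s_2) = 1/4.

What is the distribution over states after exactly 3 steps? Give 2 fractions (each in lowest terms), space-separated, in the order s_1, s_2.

Answer: 2667/4000 1333/4000

Derivation:
Propagating the distribution step by step (d_{t+1} = d_t * P):
d_0 = (s_1=3/4, s_2=1/4)
  d_1[s_1] = 3/4*7/10 + 1/4*3/5 = 27/40
  d_1[s_2] = 3/4*3/10 + 1/4*2/5 = 13/40
d_1 = (s_1=27/40, s_2=13/40)
  d_2[s_1] = 27/40*7/10 + 13/40*3/5 = 267/400
  d_2[s_2] = 27/40*3/10 + 13/40*2/5 = 133/400
d_2 = (s_1=267/400, s_2=133/400)
  d_3[s_1] = 267/400*7/10 + 133/400*3/5 = 2667/4000
  d_3[s_2] = 267/400*3/10 + 133/400*2/5 = 1333/4000
d_3 = (s_1=2667/4000, s_2=1333/4000)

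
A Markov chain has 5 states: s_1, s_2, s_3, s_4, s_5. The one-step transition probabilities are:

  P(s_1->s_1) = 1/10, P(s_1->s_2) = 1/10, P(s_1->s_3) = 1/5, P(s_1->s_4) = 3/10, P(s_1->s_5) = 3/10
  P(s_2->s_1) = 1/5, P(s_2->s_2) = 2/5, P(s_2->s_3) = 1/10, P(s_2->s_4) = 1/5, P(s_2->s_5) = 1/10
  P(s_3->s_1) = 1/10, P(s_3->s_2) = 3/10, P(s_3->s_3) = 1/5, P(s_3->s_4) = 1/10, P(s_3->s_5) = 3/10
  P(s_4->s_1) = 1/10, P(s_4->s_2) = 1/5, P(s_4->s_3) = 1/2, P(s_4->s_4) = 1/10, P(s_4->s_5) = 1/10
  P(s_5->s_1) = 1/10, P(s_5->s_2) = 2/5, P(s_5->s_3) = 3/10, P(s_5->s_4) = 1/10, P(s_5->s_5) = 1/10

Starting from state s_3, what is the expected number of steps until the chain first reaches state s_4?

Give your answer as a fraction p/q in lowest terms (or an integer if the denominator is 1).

Let h_i = expected steps to first reach s_4 from state i.
Boundary: h_s_4 = 0.
First-step equations for the other states:
  h_s_1 = 1 + 1/10*h_s_1 + 1/10*h_s_2 + 1/5*h_s_3 + 3/10*h_s_4 + 3/10*h_s_5
  h_s_2 = 1 + 1/5*h_s_1 + 2/5*h_s_2 + 1/10*h_s_3 + 1/5*h_s_4 + 1/10*h_s_5
  h_s_3 = 1 + 1/10*h_s_1 + 3/10*h_s_2 + 1/5*h_s_3 + 1/10*h_s_4 + 3/10*h_s_5
  h_s_5 = 1 + 1/10*h_s_1 + 2/5*h_s_2 + 3/10*h_s_3 + 1/10*h_s_4 + 1/10*h_s_5

Substituting h_s_4 = 0 and rearranging gives the linear system (I - Q) h = 1:
  [9/10, -1/10, -1/5, -3/10] . (h_s_1, h_s_2, h_s_3, h_s_5) = 1
  [-1/5, 3/5, -1/10, -1/10] . (h_s_1, h_s_2, h_s_3, h_s_5) = 1
  [-1/10, -3/10, 4/5, -3/10] . (h_s_1, h_s_2, h_s_3, h_s_5) = 1
  [-1/10, -2/5, -3/10, 9/10] . (h_s_1, h_s_2, h_s_3, h_s_5) = 1

Solving yields:
  h_s_1 = 2320/447
  h_s_2 = 2450/447
  h_s_3 = 2810/447
  h_s_5 = 2780/447

Starting state is s_3, so the expected hitting time is h_s_3 = 2810/447.

Answer: 2810/447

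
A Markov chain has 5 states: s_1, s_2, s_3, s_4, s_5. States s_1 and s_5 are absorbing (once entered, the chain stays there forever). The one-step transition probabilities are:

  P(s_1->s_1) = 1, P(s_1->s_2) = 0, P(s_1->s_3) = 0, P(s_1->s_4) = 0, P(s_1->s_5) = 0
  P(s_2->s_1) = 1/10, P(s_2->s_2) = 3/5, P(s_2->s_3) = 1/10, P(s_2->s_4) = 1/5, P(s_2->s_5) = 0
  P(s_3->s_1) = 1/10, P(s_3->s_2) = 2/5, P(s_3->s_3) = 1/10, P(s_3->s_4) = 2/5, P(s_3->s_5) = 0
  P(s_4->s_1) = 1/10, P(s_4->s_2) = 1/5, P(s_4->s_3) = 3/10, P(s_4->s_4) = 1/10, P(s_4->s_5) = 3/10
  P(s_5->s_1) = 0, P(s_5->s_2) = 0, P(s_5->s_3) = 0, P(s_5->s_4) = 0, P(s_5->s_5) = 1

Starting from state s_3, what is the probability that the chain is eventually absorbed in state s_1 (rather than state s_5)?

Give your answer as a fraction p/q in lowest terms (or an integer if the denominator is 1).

Answer: 25/43

Derivation:
Let a_i = P(absorbed in s_1 | start in state i).
Boundary conditions: a_s_1 = 1, a_s_5 = 0.
For each transient state i, a_i = sum_j P(i->j) * a_j:
  a_s_2 = 1/10*a_s_1 + 3/5*a_s_2 + 1/10*a_s_3 + 1/5*a_s_4 + 0*a_s_5
  a_s_3 = 1/10*a_s_1 + 2/5*a_s_2 + 1/10*a_s_3 + 2/5*a_s_4 + 0*a_s_5
  a_s_4 = 1/10*a_s_1 + 1/5*a_s_2 + 3/10*a_s_3 + 1/10*a_s_4 + 3/10*a_s_5

Substituting a_s_1 = 1 and a_s_5 = 0, rearrange to (I - Q) a = r where r[i] = P(i -> s_1):
  [2/5, -1/10, -1/5] . (a_s_2, a_s_3, a_s_4) = 1/10
  [-2/5, 9/10, -2/5] . (a_s_2, a_s_3, a_s_4) = 1/10
  [-1/5, -3/10, 9/10] . (a_s_2, a_s_3, a_s_4) = 1/10

Solving yields:
  a_s_2 = 53/86
  a_s_3 = 25/43
  a_s_4 = 19/43

Starting state is s_3, so the absorption probability is a_s_3 = 25/43.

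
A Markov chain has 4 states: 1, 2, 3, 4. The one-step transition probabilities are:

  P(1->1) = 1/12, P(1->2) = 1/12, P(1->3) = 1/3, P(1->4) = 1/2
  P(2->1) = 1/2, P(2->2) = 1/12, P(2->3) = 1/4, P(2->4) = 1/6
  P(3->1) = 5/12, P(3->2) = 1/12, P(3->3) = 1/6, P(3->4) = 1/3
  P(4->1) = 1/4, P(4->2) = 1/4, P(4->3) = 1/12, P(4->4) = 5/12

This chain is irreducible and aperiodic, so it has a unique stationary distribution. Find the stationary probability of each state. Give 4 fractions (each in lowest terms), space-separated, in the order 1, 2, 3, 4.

Answer: 607/2220 82/555 427/2220 143/370

Derivation:
The stationary distribution satisfies pi = pi * P, i.e.:
  pi_1 = 1/12*pi_1 + 1/2*pi_2 + 5/12*pi_3 + 1/4*pi_4
  pi_2 = 1/12*pi_1 + 1/12*pi_2 + 1/12*pi_3 + 1/4*pi_4
  pi_3 = 1/3*pi_1 + 1/4*pi_2 + 1/6*pi_3 + 1/12*pi_4
  pi_4 = 1/2*pi_1 + 1/6*pi_2 + 1/3*pi_3 + 5/12*pi_4
with normalization: pi_1 + pi_2 + pi_3 + pi_4 = 1.

Using the first 3 balance equations plus normalization, the linear system A*pi = b is:
  [-11/12, 1/2, 5/12, 1/4] . pi = 0
  [1/12, -11/12, 1/12, 1/4] . pi = 0
  [1/3, 1/4, -5/6, 1/12] . pi = 0
  [1, 1, 1, 1] . pi = 1

Solving yields:
  pi_1 = 607/2220
  pi_2 = 82/555
  pi_3 = 427/2220
  pi_4 = 143/370

Verification (pi * P):
  607/2220*1/12 + 82/555*1/2 + 427/2220*5/12 + 143/370*1/4 = 607/2220 = pi_1  (ok)
  607/2220*1/12 + 82/555*1/12 + 427/2220*1/12 + 143/370*1/4 = 82/555 = pi_2  (ok)
  607/2220*1/3 + 82/555*1/4 + 427/2220*1/6 + 143/370*1/12 = 427/2220 = pi_3  (ok)
  607/2220*1/2 + 82/555*1/6 + 427/2220*1/3 + 143/370*5/12 = 143/370 = pi_4  (ok)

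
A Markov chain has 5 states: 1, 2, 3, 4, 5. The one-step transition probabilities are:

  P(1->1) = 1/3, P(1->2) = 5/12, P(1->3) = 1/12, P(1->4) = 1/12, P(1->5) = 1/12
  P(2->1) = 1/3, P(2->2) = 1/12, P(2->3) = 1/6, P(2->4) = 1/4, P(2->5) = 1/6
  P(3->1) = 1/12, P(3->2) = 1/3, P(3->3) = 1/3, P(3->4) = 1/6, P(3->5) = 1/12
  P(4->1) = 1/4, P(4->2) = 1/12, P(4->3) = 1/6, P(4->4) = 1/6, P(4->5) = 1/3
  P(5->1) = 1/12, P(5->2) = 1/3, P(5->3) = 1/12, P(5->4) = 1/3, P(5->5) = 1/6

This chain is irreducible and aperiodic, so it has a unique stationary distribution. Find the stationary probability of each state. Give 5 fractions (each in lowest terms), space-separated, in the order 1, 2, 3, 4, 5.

The stationary distribution satisfies pi = pi * P, i.e.:
  pi_1 = 1/3*pi_1 + 1/3*pi_2 + 1/12*pi_3 + 1/4*pi_4 + 1/12*pi_5
  pi_2 = 5/12*pi_1 + 1/12*pi_2 + 1/3*pi_3 + 1/12*pi_4 + 1/3*pi_5
  pi_3 = 1/12*pi_1 + 1/6*pi_2 + 1/3*pi_3 + 1/6*pi_4 + 1/12*pi_5
  pi_4 = 1/12*pi_1 + 1/4*pi_2 + 1/6*pi_3 + 1/6*pi_4 + 1/3*pi_5
  pi_5 = 1/12*pi_1 + 1/6*pi_2 + 1/12*pi_3 + 1/3*pi_4 + 1/6*pi_5
with normalization: pi_1 + pi_2 + pi_3 + pi_4 + pi_5 = 1.

Using the first 4 balance equations plus normalization, the linear system A*pi = b is:
  [-2/3, 1/3, 1/12, 1/4, 1/12] . pi = 0
  [5/12, -11/12, 1/3, 1/12, 1/3] . pi = 0
  [1/12, 1/6, -2/3, 1/6, 1/12] . pi = 0
  [1/12, 1/4, 1/6, -5/6, 1/3] . pi = 0
  [1, 1, 1, 1, 1] . pi = 1

Solving yields:
  pi_1 = 4049/17188
  pi_2 = 4183/17188
  pi_3 = 2747/17188
  pi_4 = 838/4297
  pi_5 = 2857/17188

Verification (pi * P):
  4049/17188*1/3 + 4183/17188*1/3 + 2747/17188*1/12 + 838/4297*1/4 + 2857/17188*1/12 = 4049/17188 = pi_1  (ok)
  4049/17188*5/12 + 4183/17188*1/12 + 2747/17188*1/3 + 838/4297*1/12 + 2857/17188*1/3 = 4183/17188 = pi_2  (ok)
  4049/17188*1/12 + 4183/17188*1/6 + 2747/17188*1/3 + 838/4297*1/6 + 2857/17188*1/12 = 2747/17188 = pi_3  (ok)
  4049/17188*1/12 + 4183/17188*1/4 + 2747/17188*1/6 + 838/4297*1/6 + 2857/17188*1/3 = 838/4297 = pi_4  (ok)
  4049/17188*1/12 + 4183/17188*1/6 + 2747/17188*1/12 + 838/4297*1/3 + 2857/17188*1/6 = 2857/17188 = pi_5  (ok)

Answer: 4049/17188 4183/17188 2747/17188 838/4297 2857/17188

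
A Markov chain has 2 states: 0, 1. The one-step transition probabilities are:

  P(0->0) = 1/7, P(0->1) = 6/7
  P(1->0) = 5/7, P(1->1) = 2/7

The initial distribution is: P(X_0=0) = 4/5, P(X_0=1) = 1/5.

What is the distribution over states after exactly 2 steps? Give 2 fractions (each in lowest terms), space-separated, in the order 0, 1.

Propagating the distribution step by step (d_{t+1} = d_t * P):
d_0 = (0=4/5, 1=1/5)
  d_1[0] = 4/5*1/7 + 1/5*5/7 = 9/35
  d_1[1] = 4/5*6/7 + 1/5*2/7 = 26/35
d_1 = (0=9/35, 1=26/35)
  d_2[0] = 9/35*1/7 + 26/35*5/7 = 139/245
  d_2[1] = 9/35*6/7 + 26/35*2/7 = 106/245
d_2 = (0=139/245, 1=106/245)

Answer: 139/245 106/245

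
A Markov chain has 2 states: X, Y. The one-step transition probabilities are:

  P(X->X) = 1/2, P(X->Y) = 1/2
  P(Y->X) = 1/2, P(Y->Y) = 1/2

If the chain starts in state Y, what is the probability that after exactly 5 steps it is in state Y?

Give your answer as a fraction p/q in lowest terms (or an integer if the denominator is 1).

Computing P^5 by repeated multiplication:
P^1 =
  X: [1/2, 1/2]
  Y: [1/2, 1/2]
P^2 =
  X: [1/2, 1/2]
  Y: [1/2, 1/2]
P^3 =
  X: [1/2, 1/2]
  Y: [1/2, 1/2]
P^4 =
  X: [1/2, 1/2]
  Y: [1/2, 1/2]
P^5 =
  X: [1/2, 1/2]
  Y: [1/2, 1/2]

(P^5)[Y -> Y] = 1/2

Answer: 1/2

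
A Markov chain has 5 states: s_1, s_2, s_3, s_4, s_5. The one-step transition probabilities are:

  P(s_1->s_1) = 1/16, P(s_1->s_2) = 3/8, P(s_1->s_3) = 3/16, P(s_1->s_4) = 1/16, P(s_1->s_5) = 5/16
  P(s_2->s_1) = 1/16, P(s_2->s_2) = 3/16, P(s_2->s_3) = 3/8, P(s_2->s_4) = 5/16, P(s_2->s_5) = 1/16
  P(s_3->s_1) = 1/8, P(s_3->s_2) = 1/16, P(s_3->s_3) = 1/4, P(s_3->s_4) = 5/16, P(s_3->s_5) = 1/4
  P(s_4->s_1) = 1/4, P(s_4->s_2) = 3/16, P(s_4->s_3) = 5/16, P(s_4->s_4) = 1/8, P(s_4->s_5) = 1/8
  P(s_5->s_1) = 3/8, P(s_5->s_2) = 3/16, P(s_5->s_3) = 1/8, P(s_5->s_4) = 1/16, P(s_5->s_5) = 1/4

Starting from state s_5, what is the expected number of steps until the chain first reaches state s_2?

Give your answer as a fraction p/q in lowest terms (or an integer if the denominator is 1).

Answer: 8452/1769

Derivation:
Let h_i = expected steps to first reach s_2 from state i.
Boundary: h_s_2 = 0.
First-step equations for the other states:
  h_s_1 = 1 + 1/16*h_s_1 + 3/8*h_s_2 + 3/16*h_s_3 + 1/16*h_s_4 + 5/16*h_s_5
  h_s_3 = 1 + 1/8*h_s_1 + 1/16*h_s_2 + 1/4*h_s_3 + 5/16*h_s_4 + 1/4*h_s_5
  h_s_4 = 1 + 1/4*h_s_1 + 3/16*h_s_2 + 5/16*h_s_3 + 1/8*h_s_4 + 1/8*h_s_5
  h_s_5 = 1 + 3/8*h_s_1 + 3/16*h_s_2 + 1/8*h_s_3 + 1/16*h_s_4 + 1/4*h_s_5

Substituting h_s_2 = 0 and rearranging gives the linear system (I - Q) h = 1:
  [15/16, -3/16, -1/16, -5/16] . (h_s_1, h_s_3, h_s_4, h_s_5) = 1
  [-1/8, 3/4, -5/16, -1/4] . (h_s_1, h_s_3, h_s_4, h_s_5) = 1
  [-1/4, -5/16, 7/8, -1/8] . (h_s_1, h_s_3, h_s_4, h_s_5) = 1
  [-3/8, -1/8, -1/16, 3/4] . (h_s_1, h_s_3, h_s_4, h_s_5) = 1

Solving yields:
  h_s_1 = 7324/1769
  h_s_3 = 10120/1769
  h_s_4 = 8936/1769
  h_s_5 = 8452/1769

Starting state is s_5, so the expected hitting time is h_s_5 = 8452/1769.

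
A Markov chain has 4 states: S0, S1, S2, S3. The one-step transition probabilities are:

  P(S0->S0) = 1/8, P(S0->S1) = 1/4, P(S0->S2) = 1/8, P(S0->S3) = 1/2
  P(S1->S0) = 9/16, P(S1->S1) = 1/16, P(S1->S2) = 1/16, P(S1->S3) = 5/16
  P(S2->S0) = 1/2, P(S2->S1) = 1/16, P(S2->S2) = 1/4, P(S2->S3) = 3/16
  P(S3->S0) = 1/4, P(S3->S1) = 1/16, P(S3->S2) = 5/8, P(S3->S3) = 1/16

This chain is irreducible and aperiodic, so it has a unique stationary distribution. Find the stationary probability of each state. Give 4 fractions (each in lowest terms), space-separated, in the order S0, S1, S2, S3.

The stationary distribution satisfies pi = pi * P, i.e.:
  pi_S0 = 1/8*pi_S0 + 9/16*pi_S1 + 1/2*pi_S2 + 1/4*pi_S3
  pi_S1 = 1/4*pi_S0 + 1/16*pi_S1 + 1/16*pi_S2 + 1/16*pi_S3
  pi_S2 = 1/8*pi_S0 + 1/16*pi_S1 + 1/4*pi_S2 + 5/8*pi_S3
  pi_S3 = 1/2*pi_S0 + 5/16*pi_S1 + 3/16*pi_S2 + 1/16*pi_S3
with normalization: pi_S0 + pi_S1 + pi_S2 + pi_S3 = 1.

Using the first 3 balance equations plus normalization, the linear system A*pi = b is:
  [-7/8, 9/16, 1/2, 1/4] . pi = 0
  [1/4, -15/16, 1/16, 1/16] . pi = 0
  [1/8, 1/16, -3/4, 5/8] . pi = 0
  [1, 1, 1, 1] . pi = 1

Solving yields:
  pi_S0 = 1061/3313
  pi_S1 = 406/3313
  pi_S2 = 954/3313
  pi_S3 = 892/3313

Verification (pi * P):
  1061/3313*1/8 + 406/3313*9/16 + 954/3313*1/2 + 892/3313*1/4 = 1061/3313 = pi_S0  (ok)
  1061/3313*1/4 + 406/3313*1/16 + 954/3313*1/16 + 892/3313*1/16 = 406/3313 = pi_S1  (ok)
  1061/3313*1/8 + 406/3313*1/16 + 954/3313*1/4 + 892/3313*5/8 = 954/3313 = pi_S2  (ok)
  1061/3313*1/2 + 406/3313*5/16 + 954/3313*3/16 + 892/3313*1/16 = 892/3313 = pi_S3  (ok)

Answer: 1061/3313 406/3313 954/3313 892/3313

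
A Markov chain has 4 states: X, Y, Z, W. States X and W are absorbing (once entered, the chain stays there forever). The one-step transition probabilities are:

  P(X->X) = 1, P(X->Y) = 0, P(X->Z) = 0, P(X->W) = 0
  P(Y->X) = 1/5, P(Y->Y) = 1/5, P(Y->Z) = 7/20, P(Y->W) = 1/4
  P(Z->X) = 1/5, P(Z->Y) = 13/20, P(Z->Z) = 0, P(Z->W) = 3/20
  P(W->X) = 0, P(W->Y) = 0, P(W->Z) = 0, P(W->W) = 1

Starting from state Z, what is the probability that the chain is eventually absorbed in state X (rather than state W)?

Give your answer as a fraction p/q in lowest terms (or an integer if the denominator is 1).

Answer: 116/229

Derivation:
Let a_i = P(absorbed in X | start in state i).
Boundary conditions: a_X = 1, a_W = 0.
For each transient state i, a_i = sum_j P(i->j) * a_j:
  a_Y = 1/5*a_X + 1/5*a_Y + 7/20*a_Z + 1/4*a_W
  a_Z = 1/5*a_X + 13/20*a_Y + 0*a_Z + 3/20*a_W

Substituting a_X = 1 and a_W = 0, rearrange to (I - Q) a = r where r[i] = P(i -> X):
  [4/5, -7/20] . (a_Y, a_Z) = 1/5
  [-13/20, 1] . (a_Y, a_Z) = 1/5

Solving yields:
  a_Y = 108/229
  a_Z = 116/229

Starting state is Z, so the absorption probability is a_Z = 116/229.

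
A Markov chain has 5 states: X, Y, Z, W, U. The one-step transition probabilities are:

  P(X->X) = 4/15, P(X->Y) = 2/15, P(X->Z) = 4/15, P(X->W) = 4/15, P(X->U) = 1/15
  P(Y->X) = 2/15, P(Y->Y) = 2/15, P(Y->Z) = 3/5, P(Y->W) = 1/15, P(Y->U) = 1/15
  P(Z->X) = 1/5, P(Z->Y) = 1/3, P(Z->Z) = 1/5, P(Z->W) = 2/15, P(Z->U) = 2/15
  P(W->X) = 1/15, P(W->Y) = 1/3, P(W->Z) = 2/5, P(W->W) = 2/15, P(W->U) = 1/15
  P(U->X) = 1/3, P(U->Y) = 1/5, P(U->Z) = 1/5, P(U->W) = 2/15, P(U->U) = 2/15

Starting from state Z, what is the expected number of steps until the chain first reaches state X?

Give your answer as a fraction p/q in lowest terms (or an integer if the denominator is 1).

Let h_i = expected steps to first reach X from state i.
Boundary: h_X = 0.
First-step equations for the other states:
  h_Y = 1 + 2/15*h_X + 2/15*h_Y + 3/5*h_Z + 1/15*h_W + 1/15*h_U
  h_Z = 1 + 1/5*h_X + 1/3*h_Y + 1/5*h_Z + 2/15*h_W + 2/15*h_U
  h_W = 1 + 1/15*h_X + 1/3*h_Y + 2/5*h_Z + 2/15*h_W + 1/15*h_U
  h_U = 1 + 1/3*h_X + 1/5*h_Y + 1/5*h_Z + 2/15*h_W + 2/15*h_U

Substituting h_X = 0 and rearranging gives the linear system (I - Q) h = 1:
  [13/15, -3/5, -1/15, -1/15] . (h_Y, h_Z, h_W, h_U) = 1
  [-1/3, 4/5, -2/15, -2/15] . (h_Y, h_Z, h_W, h_U) = 1
  [-1/3, -2/5, 13/15, -1/15] . (h_Y, h_Z, h_W, h_U) = 1
  [-1/5, -1/5, -2/15, 13/15] . (h_Y, h_Z, h_W, h_U) = 1

Solving yields:
  h_Y = 1415/243
  h_Z = 4022/729
  h_W = 1532/243
  h_U = 128/27

Starting state is Z, so the expected hitting time is h_Z = 4022/729.

Answer: 4022/729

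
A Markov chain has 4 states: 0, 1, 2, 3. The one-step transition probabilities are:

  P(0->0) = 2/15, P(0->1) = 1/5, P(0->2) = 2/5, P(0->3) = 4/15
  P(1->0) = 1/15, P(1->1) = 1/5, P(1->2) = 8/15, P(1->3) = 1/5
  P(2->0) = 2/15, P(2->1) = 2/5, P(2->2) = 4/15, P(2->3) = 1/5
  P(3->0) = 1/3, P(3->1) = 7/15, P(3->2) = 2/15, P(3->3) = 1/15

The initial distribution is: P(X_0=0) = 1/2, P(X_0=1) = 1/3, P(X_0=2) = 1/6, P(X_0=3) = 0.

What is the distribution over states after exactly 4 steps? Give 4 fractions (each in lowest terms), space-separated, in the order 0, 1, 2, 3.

Propagating the distribution step by step (d_{t+1} = d_t * P):
d_0 = (0=1/2, 1=1/3, 2=1/6, 3=0)
  d_1[0] = 1/2*2/15 + 1/3*1/15 + 1/6*2/15 + 0*1/3 = 1/9
  d_1[1] = 1/2*1/5 + 1/3*1/5 + 1/6*2/5 + 0*7/15 = 7/30
  d_1[2] = 1/2*2/5 + 1/3*8/15 + 1/6*4/15 + 0*2/15 = 19/45
  d_1[3] = 1/2*4/15 + 1/3*1/5 + 1/6*1/5 + 0*1/15 = 7/30
d_1 = (0=1/9, 1=7/30, 2=19/45, 3=7/30)
  d_2[0] = 1/9*2/15 + 7/30*1/15 + 19/45*2/15 + 7/30*1/3 = 37/225
  d_2[1] = 1/9*1/5 + 7/30*1/5 + 19/45*2/5 + 7/30*7/15 = 26/75
  d_2[2] = 1/9*2/5 + 7/30*8/15 + 19/45*4/15 + 7/30*2/15 = 211/675
  d_2[3] = 1/9*4/15 + 7/30*1/5 + 19/45*1/5 + 7/30*1/15 = 119/675
d_2 = (0=37/225, 1=26/75, 2=211/675, 3=119/675)
  d_3[0] = 37/225*2/15 + 26/75*1/15 + 211/675*2/15 + 119/675*1/3 = 491/3375
  d_3[1] = 37/225*1/5 + 26/75*1/5 + 211/675*2/5 + 119/675*7/15 = 3134/10125
  d_3[2] = 37/225*2/5 + 26/75*8/15 + 211/675*4/15 + 119/675*2/15 = 724/2025
  d_3[3] = 37/225*4/15 + 26/75*1/5 + 211/675*1/5 + 119/675*1/15 = 1898/10125
d_3 = (0=491/3375, 1=3134/10125, 2=724/2025, 3=1898/10125)
  d_4[0] = 491/3375*2/15 + 3134/10125*1/15 + 724/2025*2/15 + 1898/10125*1/3 = 4562/30375
  d_4[1] = 491/3375*1/5 + 3134/10125*1/5 + 724/2025*2/5 + 1898/10125*7/15 = 48827/151875
  d_4[2] = 491/3375*2/5 + 3134/10125*8/15 + 724/2025*4/15 + 1898/10125*2/15 = 52186/151875
  d_4[3] = 491/3375*4/15 + 3134/10125*1/5 + 724/2025*1/5 + 1898/10125*1/15 = 28052/151875
d_4 = (0=4562/30375, 1=48827/151875, 2=52186/151875, 3=28052/151875)

Answer: 4562/30375 48827/151875 52186/151875 28052/151875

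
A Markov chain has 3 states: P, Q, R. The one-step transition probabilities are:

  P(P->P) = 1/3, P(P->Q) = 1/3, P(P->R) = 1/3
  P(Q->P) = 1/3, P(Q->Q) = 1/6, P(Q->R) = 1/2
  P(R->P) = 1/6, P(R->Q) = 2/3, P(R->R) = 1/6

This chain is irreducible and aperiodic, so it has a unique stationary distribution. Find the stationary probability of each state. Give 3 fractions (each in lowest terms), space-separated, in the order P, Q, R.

Answer: 13/47 18/47 16/47

Derivation:
The stationary distribution satisfies pi = pi * P, i.e.:
  pi_P = 1/3*pi_P + 1/3*pi_Q + 1/6*pi_R
  pi_Q = 1/3*pi_P + 1/6*pi_Q + 2/3*pi_R
  pi_R = 1/3*pi_P + 1/2*pi_Q + 1/6*pi_R
with normalization: pi_P + pi_Q + pi_R = 1.

Using the first 2 balance equations plus normalization, the linear system A*pi = b is:
  [-2/3, 1/3, 1/6] . pi = 0
  [1/3, -5/6, 2/3] . pi = 0
  [1, 1, 1] . pi = 1

Solving yields:
  pi_P = 13/47
  pi_Q = 18/47
  pi_R = 16/47

Verification (pi * P):
  13/47*1/3 + 18/47*1/3 + 16/47*1/6 = 13/47 = pi_P  (ok)
  13/47*1/3 + 18/47*1/6 + 16/47*2/3 = 18/47 = pi_Q  (ok)
  13/47*1/3 + 18/47*1/2 + 16/47*1/6 = 16/47 = pi_R  (ok)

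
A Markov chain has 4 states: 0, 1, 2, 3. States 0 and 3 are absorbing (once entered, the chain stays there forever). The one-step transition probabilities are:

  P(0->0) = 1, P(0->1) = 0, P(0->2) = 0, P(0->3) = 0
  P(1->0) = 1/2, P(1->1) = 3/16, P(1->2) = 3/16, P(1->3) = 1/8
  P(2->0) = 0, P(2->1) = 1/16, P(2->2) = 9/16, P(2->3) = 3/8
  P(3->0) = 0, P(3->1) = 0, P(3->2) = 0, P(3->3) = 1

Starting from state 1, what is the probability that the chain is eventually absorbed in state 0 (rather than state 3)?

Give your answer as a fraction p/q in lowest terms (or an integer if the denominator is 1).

Answer: 7/11

Derivation:
Let a_i = P(absorbed in 0 | start in state i).
Boundary conditions: a_0 = 1, a_3 = 0.
For each transient state i, a_i = sum_j P(i->j) * a_j:
  a_1 = 1/2*a_0 + 3/16*a_1 + 3/16*a_2 + 1/8*a_3
  a_2 = 0*a_0 + 1/16*a_1 + 9/16*a_2 + 3/8*a_3

Substituting a_0 = 1 and a_3 = 0, rearrange to (I - Q) a = r where r[i] = P(i -> 0):
  [13/16, -3/16] . (a_1, a_2) = 1/2
  [-1/16, 7/16] . (a_1, a_2) = 0

Solving yields:
  a_1 = 7/11
  a_2 = 1/11

Starting state is 1, so the absorption probability is a_1 = 7/11.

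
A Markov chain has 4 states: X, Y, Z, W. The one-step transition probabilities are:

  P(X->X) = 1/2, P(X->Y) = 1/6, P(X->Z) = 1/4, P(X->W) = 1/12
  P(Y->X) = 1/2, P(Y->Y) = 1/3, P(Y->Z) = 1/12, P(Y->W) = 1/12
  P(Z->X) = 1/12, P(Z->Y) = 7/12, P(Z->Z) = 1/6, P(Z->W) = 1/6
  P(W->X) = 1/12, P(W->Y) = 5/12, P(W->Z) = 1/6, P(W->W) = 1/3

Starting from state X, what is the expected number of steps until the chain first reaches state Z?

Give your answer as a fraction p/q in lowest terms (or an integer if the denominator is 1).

Answer: 540/109

Derivation:
Let h_i = expected steps to first reach Z from state i.
Boundary: h_Z = 0.
First-step equations for the other states:
  h_X = 1 + 1/2*h_X + 1/6*h_Y + 1/4*h_Z + 1/12*h_W
  h_Y = 1 + 1/2*h_X + 1/3*h_Y + 1/12*h_Z + 1/12*h_W
  h_W = 1 + 1/12*h_X + 5/12*h_Y + 1/6*h_Z + 1/3*h_W

Substituting h_Z = 0 and rearranging gives the linear system (I - Q) h = 1:
  [1/2, -1/6, -1/12] . (h_X, h_Y, h_W) = 1
  [-1/2, 2/3, -1/12] . (h_X, h_Y, h_W) = 1
  [-1/12, -5/12, 2/3] . (h_X, h_Y, h_W) = 1

Solving yields:
  h_X = 540/109
  h_Y = 648/109
  h_W = 636/109

Starting state is X, so the expected hitting time is h_X = 540/109.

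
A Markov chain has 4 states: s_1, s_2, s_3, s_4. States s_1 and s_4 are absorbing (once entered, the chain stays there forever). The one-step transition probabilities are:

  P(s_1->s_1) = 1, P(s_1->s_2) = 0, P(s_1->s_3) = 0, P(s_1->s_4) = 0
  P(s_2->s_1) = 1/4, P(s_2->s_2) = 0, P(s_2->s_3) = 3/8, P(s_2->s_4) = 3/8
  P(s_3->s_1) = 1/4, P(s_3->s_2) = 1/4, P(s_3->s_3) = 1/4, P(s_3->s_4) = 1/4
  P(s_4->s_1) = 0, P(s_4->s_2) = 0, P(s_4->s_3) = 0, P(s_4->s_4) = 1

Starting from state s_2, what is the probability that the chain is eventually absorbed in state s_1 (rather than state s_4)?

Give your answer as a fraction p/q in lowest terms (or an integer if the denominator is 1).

Answer: 3/7

Derivation:
Let a_i = P(absorbed in s_1 | start in state i).
Boundary conditions: a_s_1 = 1, a_s_4 = 0.
For each transient state i, a_i = sum_j P(i->j) * a_j:
  a_s_2 = 1/4*a_s_1 + 0*a_s_2 + 3/8*a_s_3 + 3/8*a_s_4
  a_s_3 = 1/4*a_s_1 + 1/4*a_s_2 + 1/4*a_s_3 + 1/4*a_s_4

Substituting a_s_1 = 1 and a_s_4 = 0, rearrange to (I - Q) a = r where r[i] = P(i -> s_1):
  [1, -3/8] . (a_s_2, a_s_3) = 1/4
  [-1/4, 3/4] . (a_s_2, a_s_3) = 1/4

Solving yields:
  a_s_2 = 3/7
  a_s_3 = 10/21

Starting state is s_2, so the absorption probability is a_s_2 = 3/7.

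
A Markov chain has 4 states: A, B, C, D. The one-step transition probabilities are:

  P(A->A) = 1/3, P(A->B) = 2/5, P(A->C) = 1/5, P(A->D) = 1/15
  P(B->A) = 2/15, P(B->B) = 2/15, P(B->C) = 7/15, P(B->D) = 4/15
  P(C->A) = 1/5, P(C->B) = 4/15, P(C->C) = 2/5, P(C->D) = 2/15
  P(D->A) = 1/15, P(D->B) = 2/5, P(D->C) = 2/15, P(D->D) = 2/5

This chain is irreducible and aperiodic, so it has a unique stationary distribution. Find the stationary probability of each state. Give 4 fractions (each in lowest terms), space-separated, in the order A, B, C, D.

Answer: 139/791 668/2373 773/2373 515/2373

Derivation:
The stationary distribution satisfies pi = pi * P, i.e.:
  pi_A = 1/3*pi_A + 2/15*pi_B + 1/5*pi_C + 1/15*pi_D
  pi_B = 2/5*pi_A + 2/15*pi_B + 4/15*pi_C + 2/5*pi_D
  pi_C = 1/5*pi_A + 7/15*pi_B + 2/5*pi_C + 2/15*pi_D
  pi_D = 1/15*pi_A + 4/15*pi_B + 2/15*pi_C + 2/5*pi_D
with normalization: pi_A + pi_B + pi_C + pi_D = 1.

Using the first 3 balance equations plus normalization, the linear system A*pi = b is:
  [-2/3, 2/15, 1/5, 1/15] . pi = 0
  [2/5, -13/15, 4/15, 2/5] . pi = 0
  [1/5, 7/15, -3/5, 2/15] . pi = 0
  [1, 1, 1, 1] . pi = 1

Solving yields:
  pi_A = 139/791
  pi_B = 668/2373
  pi_C = 773/2373
  pi_D = 515/2373

Verification (pi * P):
  139/791*1/3 + 668/2373*2/15 + 773/2373*1/5 + 515/2373*1/15 = 139/791 = pi_A  (ok)
  139/791*2/5 + 668/2373*2/15 + 773/2373*4/15 + 515/2373*2/5 = 668/2373 = pi_B  (ok)
  139/791*1/5 + 668/2373*7/15 + 773/2373*2/5 + 515/2373*2/15 = 773/2373 = pi_C  (ok)
  139/791*1/15 + 668/2373*4/15 + 773/2373*2/15 + 515/2373*2/5 = 515/2373 = pi_D  (ok)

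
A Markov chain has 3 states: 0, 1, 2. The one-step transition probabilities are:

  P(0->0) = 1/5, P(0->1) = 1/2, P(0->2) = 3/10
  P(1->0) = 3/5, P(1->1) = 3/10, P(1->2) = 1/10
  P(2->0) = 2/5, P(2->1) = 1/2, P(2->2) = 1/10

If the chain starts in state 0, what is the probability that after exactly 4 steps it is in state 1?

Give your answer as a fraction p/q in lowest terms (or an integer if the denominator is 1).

Answer: 52/125

Derivation:
Computing P^4 by repeated multiplication:
P^1 =
  0: [1/5, 1/2, 3/10]
  1: [3/5, 3/10, 1/10]
  2: [2/5, 1/2, 1/10]
P^2 =
  0: [23/50, 2/5, 7/50]
  1: [17/50, 11/25, 11/50]
  2: [21/50, 2/5, 9/50]
P^3 =
  0: [97/250, 21/50, 24/125]
  1: [21/50, 103/250, 21/125]
  2: [99/250, 21/50, 23/125]
P^4 =
  0: [254/625, 52/125, 111/625]
  1: [249/625, 261/625, 23/125]
  2: [253/625, 52/125, 112/625]

(P^4)[0 -> 1] = 52/125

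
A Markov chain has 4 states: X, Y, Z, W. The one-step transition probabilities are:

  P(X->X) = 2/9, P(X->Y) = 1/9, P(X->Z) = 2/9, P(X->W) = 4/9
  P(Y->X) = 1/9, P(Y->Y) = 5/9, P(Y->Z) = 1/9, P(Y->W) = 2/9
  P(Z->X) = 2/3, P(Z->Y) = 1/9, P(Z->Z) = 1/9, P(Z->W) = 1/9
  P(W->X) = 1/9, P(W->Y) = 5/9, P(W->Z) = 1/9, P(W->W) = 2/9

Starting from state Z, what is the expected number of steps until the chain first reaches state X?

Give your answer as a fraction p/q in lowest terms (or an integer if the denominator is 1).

Answer: 18/7

Derivation:
Let h_i = expected steps to first reach X from state i.
Boundary: h_X = 0.
First-step equations for the other states:
  h_Y = 1 + 1/9*h_X + 5/9*h_Y + 1/9*h_Z + 2/9*h_W
  h_Z = 1 + 2/3*h_X + 1/9*h_Y + 1/9*h_Z + 1/9*h_W
  h_W = 1 + 1/9*h_X + 5/9*h_Y + 1/9*h_Z + 2/9*h_W

Substituting h_X = 0 and rearranging gives the linear system (I - Q) h = 1:
  [4/9, -1/9, -2/9] . (h_Y, h_Z, h_W) = 1
  [-1/9, 8/9, -1/9] . (h_Y, h_Z, h_W) = 1
  [-5/9, -1/9, 7/9] . (h_Y, h_Z, h_W) = 1

Solving yields:
  h_Y = 81/14
  h_Z = 18/7
  h_W = 81/14

Starting state is Z, so the expected hitting time is h_Z = 18/7.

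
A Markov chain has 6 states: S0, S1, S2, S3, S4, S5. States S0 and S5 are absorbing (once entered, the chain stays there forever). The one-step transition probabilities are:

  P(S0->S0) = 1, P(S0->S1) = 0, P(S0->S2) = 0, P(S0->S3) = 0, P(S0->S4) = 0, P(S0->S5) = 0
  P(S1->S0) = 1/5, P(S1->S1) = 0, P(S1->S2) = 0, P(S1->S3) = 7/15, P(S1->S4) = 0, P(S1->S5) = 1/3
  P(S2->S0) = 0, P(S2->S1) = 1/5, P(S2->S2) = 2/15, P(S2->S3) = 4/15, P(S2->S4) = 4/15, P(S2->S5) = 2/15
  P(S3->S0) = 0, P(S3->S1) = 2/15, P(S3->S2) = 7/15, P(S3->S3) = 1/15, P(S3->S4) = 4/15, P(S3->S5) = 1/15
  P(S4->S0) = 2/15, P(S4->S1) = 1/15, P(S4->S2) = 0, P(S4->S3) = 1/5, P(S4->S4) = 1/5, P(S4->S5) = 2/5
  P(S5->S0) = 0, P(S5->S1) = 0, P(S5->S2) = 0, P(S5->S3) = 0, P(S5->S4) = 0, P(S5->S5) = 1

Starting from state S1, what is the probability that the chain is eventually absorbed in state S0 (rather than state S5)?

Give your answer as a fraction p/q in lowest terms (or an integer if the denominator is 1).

Let a_i = P(absorbed in S0 | start in state i).
Boundary conditions: a_S0 = 1, a_S5 = 0.
For each transient state i, a_i = sum_j P(i->j) * a_j:
  a_S1 = 1/5*a_S0 + 0*a_S1 + 0*a_S2 + 7/15*a_S3 + 0*a_S4 + 1/3*a_S5
  a_S2 = 0*a_S0 + 1/5*a_S1 + 2/15*a_S2 + 4/15*a_S3 + 4/15*a_S4 + 2/15*a_S5
  a_S3 = 0*a_S0 + 2/15*a_S1 + 7/15*a_S2 + 1/15*a_S3 + 4/15*a_S4 + 1/15*a_S5
  a_S4 = 2/15*a_S0 + 1/15*a_S1 + 0*a_S2 + 1/5*a_S3 + 1/5*a_S4 + 2/5*a_S5

Substituting a_S0 = 1 and a_S5 = 0, rearrange to (I - Q) a = r where r[i] = P(i -> S0):
  [1, 0, -7/15, 0] . (a_S1, a_S2, a_S3, a_S4) = 1/5
  [-1/5, 13/15, -4/15, -4/15] . (a_S1, a_S2, a_S3, a_S4) = 0
  [-2/15, -7/15, 14/15, -4/15] . (a_S1, a_S2, a_S3, a_S4) = 0
  [-1/15, 0, -1/5, 4/5] . (a_S1, a_S2, a_S3, a_S4) = 2/15

Solving yields:
  a_S1 = 1486/4903
  a_S2 = 1049/4903
  a_S3 = 1083/4903
  a_S4 = 4847/19612

Starting state is S1, so the absorption probability is a_S1 = 1486/4903.

Answer: 1486/4903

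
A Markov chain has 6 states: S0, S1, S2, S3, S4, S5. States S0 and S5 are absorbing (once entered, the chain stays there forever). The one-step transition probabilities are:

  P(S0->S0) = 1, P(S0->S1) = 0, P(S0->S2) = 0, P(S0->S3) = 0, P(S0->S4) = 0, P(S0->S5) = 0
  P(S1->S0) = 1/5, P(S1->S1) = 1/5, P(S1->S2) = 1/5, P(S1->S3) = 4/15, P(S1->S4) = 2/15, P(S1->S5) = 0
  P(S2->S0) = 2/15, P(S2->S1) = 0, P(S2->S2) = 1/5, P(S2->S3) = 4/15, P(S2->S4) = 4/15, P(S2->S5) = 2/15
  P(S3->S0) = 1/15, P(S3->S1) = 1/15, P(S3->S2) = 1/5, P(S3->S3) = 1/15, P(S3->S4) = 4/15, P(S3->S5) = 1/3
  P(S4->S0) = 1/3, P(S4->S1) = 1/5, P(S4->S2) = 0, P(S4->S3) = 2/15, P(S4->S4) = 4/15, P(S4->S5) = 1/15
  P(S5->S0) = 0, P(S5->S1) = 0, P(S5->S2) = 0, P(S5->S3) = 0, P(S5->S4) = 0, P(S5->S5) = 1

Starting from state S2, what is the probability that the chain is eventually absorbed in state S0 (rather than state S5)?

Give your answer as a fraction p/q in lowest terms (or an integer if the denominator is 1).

Answer: 2219/4029

Derivation:
Let a_i = P(absorbed in S0 | start in state i).
Boundary conditions: a_S0 = 1, a_S5 = 0.
For each transient state i, a_i = sum_j P(i->j) * a_j:
  a_S1 = 1/5*a_S0 + 1/5*a_S1 + 1/5*a_S2 + 4/15*a_S3 + 2/15*a_S4 + 0*a_S5
  a_S2 = 2/15*a_S0 + 0*a_S1 + 1/5*a_S2 + 4/15*a_S3 + 4/15*a_S4 + 2/15*a_S5
  a_S3 = 1/15*a_S0 + 1/15*a_S1 + 1/5*a_S2 + 1/15*a_S3 + 4/15*a_S4 + 1/3*a_S5
  a_S4 = 1/3*a_S0 + 1/5*a_S1 + 0*a_S2 + 2/15*a_S3 + 4/15*a_S4 + 1/15*a_S5

Substituting a_S0 = 1 and a_S5 = 0, rearrange to (I - Q) a = r where r[i] = P(i -> S0):
  [4/5, -1/5, -4/15, -2/15] . (a_S1, a_S2, a_S3, a_S4) = 1/5
  [0, 4/5, -4/15, -4/15] . (a_S1, a_S2, a_S3, a_S4) = 2/15
  [-1/15, -1/5, 14/15, -4/15] . (a_S1, a_S2, a_S3, a_S4) = 1/15
  [-1/5, 0, -2/15, 11/15] . (a_S1, a_S2, a_S3, a_S4) = 1/3

Solving yields:
  a_S1 = 877/1343
  a_S2 = 2219/4029
  a_S3 = 1181/2686
  a_S4 = 957/1343

Starting state is S2, so the absorption probability is a_S2 = 2219/4029.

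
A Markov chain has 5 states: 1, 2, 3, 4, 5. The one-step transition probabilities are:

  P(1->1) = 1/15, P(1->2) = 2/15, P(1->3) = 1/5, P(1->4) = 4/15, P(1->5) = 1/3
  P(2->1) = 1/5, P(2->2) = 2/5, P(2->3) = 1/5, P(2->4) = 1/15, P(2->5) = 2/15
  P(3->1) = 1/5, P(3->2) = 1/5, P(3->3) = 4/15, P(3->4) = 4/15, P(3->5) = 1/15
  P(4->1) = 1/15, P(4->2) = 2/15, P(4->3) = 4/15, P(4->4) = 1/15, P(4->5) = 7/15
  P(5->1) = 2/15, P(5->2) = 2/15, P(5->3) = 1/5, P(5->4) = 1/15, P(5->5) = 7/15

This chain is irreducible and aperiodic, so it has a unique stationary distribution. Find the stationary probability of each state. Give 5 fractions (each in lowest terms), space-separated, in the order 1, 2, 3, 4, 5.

The stationary distribution satisfies pi = pi * P, i.e.:
  pi_1 = 1/15*pi_1 + 1/5*pi_2 + 1/5*pi_3 + 1/15*pi_4 + 2/15*pi_5
  pi_2 = 2/15*pi_1 + 2/5*pi_2 + 1/5*pi_3 + 2/15*pi_4 + 2/15*pi_5
  pi_3 = 1/5*pi_1 + 1/5*pi_2 + 4/15*pi_3 + 4/15*pi_4 + 1/5*pi_5
  pi_4 = 4/15*pi_1 + 1/15*pi_2 + 4/15*pi_3 + 1/15*pi_4 + 1/15*pi_5
  pi_5 = 1/3*pi_1 + 2/15*pi_2 + 1/15*pi_3 + 7/15*pi_4 + 7/15*pi_5
with normalization: pi_1 + pi_2 + pi_3 + pi_4 + pi_5 = 1.

Using the first 4 balance equations plus normalization, the linear system A*pi = b is:
  [-14/15, 1/5, 1/5, 1/15, 2/15] . pi = 0
  [2/15, -3/5, 1/5, 2/15, 2/15] . pi = 0
  [1/5, 1/5, -11/15, 4/15, 1/5] . pi = 0
  [4/15, 1/15, 4/15, -14/15, 1/15] . pi = 0
  [1, 1, 1, 1, 1] . pi = 1

Solving yields:
  pi_1 = 5267/36858
  pi_2 = 7453/36858
  pi_3 = 8267/36858
  pi_4 = 2582/18429
  pi_5 = 3569/12286

Verification (pi * P):
  5267/36858*1/15 + 7453/36858*1/5 + 8267/36858*1/5 + 2582/18429*1/15 + 3569/12286*2/15 = 5267/36858 = pi_1  (ok)
  5267/36858*2/15 + 7453/36858*2/5 + 8267/36858*1/5 + 2582/18429*2/15 + 3569/12286*2/15 = 7453/36858 = pi_2  (ok)
  5267/36858*1/5 + 7453/36858*1/5 + 8267/36858*4/15 + 2582/18429*4/15 + 3569/12286*1/5 = 8267/36858 = pi_3  (ok)
  5267/36858*4/15 + 7453/36858*1/15 + 8267/36858*4/15 + 2582/18429*1/15 + 3569/12286*1/15 = 2582/18429 = pi_4  (ok)
  5267/36858*1/3 + 7453/36858*2/15 + 8267/36858*1/15 + 2582/18429*7/15 + 3569/12286*7/15 = 3569/12286 = pi_5  (ok)

Answer: 5267/36858 7453/36858 8267/36858 2582/18429 3569/12286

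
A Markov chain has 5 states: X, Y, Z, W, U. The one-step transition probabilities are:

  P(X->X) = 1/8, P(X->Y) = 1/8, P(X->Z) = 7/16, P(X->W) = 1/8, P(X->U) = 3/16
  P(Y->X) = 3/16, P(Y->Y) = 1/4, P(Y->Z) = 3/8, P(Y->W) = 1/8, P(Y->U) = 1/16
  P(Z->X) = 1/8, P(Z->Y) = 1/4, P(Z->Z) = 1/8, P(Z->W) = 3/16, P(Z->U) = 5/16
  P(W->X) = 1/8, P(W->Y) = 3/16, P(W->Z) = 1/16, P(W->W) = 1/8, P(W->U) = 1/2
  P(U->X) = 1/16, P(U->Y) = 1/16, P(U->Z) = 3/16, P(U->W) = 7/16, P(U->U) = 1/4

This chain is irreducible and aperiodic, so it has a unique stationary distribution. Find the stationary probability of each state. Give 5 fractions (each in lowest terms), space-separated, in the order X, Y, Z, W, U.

The stationary distribution satisfies pi = pi * P, i.e.:
  pi_X = 1/8*pi_X + 3/16*pi_Y + 1/8*pi_Z + 1/8*pi_W + 1/16*pi_U
  pi_Y = 1/8*pi_X + 1/4*pi_Y + 1/4*pi_Z + 3/16*pi_W + 1/16*pi_U
  pi_Z = 7/16*pi_X + 3/8*pi_Y + 1/8*pi_Z + 1/16*pi_W + 3/16*pi_U
  pi_W = 1/8*pi_X + 1/8*pi_Y + 3/16*pi_Z + 1/8*pi_W + 7/16*pi_U
  pi_U = 3/16*pi_X + 1/16*pi_Y + 5/16*pi_Z + 1/2*pi_W + 1/4*pi_U
with normalization: pi_X + pi_Y + pi_Z + pi_W + pi_U = 1.

Using the first 4 balance equations plus normalization, the linear system A*pi = b is:
  [-7/8, 3/16, 1/8, 1/8, 1/16] . pi = 0
  [1/8, -3/4, 1/4, 3/16, 1/16] . pi = 0
  [7/16, 3/8, -7/8, 1/16, 3/16] . pi = 0
  [1/8, 1/8, 3/16, -7/8, 7/16] . pi = 0
  [1, 1, 1, 1, 1] . pi = 1

Solving yields:
  pi_X = 3950/33471
  pi_Y = 11285/66942
  pi_Z = 1543/7438
  pi_W = 15101/66942
  pi_U = 18769/66942

Verification (pi * P):
  3950/33471*1/8 + 11285/66942*3/16 + 1543/7438*1/8 + 15101/66942*1/8 + 18769/66942*1/16 = 3950/33471 = pi_X  (ok)
  3950/33471*1/8 + 11285/66942*1/4 + 1543/7438*1/4 + 15101/66942*3/16 + 18769/66942*1/16 = 11285/66942 = pi_Y  (ok)
  3950/33471*7/16 + 11285/66942*3/8 + 1543/7438*1/8 + 15101/66942*1/16 + 18769/66942*3/16 = 1543/7438 = pi_Z  (ok)
  3950/33471*1/8 + 11285/66942*1/8 + 1543/7438*3/16 + 15101/66942*1/8 + 18769/66942*7/16 = 15101/66942 = pi_W  (ok)
  3950/33471*3/16 + 11285/66942*1/16 + 1543/7438*5/16 + 15101/66942*1/2 + 18769/66942*1/4 = 18769/66942 = pi_U  (ok)

Answer: 3950/33471 11285/66942 1543/7438 15101/66942 18769/66942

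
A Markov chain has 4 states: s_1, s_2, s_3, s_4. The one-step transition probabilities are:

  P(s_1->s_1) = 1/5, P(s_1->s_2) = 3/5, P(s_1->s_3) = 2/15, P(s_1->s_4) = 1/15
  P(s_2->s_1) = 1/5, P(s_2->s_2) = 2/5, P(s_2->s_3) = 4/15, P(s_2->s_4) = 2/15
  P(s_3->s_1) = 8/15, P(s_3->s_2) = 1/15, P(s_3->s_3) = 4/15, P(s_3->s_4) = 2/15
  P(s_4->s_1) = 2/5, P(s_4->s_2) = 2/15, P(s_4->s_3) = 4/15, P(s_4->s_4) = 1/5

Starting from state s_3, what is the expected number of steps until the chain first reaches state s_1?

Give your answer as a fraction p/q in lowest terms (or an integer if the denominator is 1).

Answer: 21/10

Derivation:
Let h_i = expected steps to first reach s_1 from state i.
Boundary: h_s_1 = 0.
First-step equations for the other states:
  h_s_2 = 1 + 1/5*h_s_1 + 2/5*h_s_2 + 4/15*h_s_3 + 2/15*h_s_4
  h_s_3 = 1 + 8/15*h_s_1 + 1/15*h_s_2 + 4/15*h_s_3 + 2/15*h_s_4
  h_s_4 = 1 + 2/5*h_s_1 + 2/15*h_s_2 + 4/15*h_s_3 + 1/5*h_s_4

Substituting h_s_1 = 0 and rearranging gives the linear system (I - Q) h = 1:
  [3/5, -4/15, -2/15] . (h_s_2, h_s_3, h_s_4) = 1
  [-1/15, 11/15, -2/15] . (h_s_2, h_s_3, h_s_4) = 1
  [-2/15, -4/15, 4/5] . (h_s_2, h_s_3, h_s_4) = 1

Solving yields:
  h_s_2 = 63/20
  h_s_3 = 21/10
  h_s_4 = 99/40

Starting state is s_3, so the expected hitting time is h_s_3 = 21/10.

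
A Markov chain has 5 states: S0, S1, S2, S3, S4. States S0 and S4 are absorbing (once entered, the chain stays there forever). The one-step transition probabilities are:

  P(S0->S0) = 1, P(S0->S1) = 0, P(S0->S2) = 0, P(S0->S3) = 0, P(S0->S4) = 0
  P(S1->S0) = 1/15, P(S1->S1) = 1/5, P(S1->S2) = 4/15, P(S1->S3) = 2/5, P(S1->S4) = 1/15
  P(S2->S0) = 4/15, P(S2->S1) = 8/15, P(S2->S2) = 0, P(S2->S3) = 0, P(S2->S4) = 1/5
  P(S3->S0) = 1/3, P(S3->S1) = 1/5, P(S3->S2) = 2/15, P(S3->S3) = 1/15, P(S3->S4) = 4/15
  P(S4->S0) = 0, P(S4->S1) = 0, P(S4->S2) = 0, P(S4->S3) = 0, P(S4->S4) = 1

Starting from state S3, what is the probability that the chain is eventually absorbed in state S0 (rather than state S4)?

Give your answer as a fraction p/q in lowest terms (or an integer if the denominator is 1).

Answer: 945/1706

Derivation:
Let a_i = P(absorbed in S0 | start in state i).
Boundary conditions: a_S0 = 1, a_S4 = 0.
For each transient state i, a_i = sum_j P(i->j) * a_j:
  a_S1 = 1/15*a_S0 + 1/5*a_S1 + 4/15*a_S2 + 2/5*a_S3 + 1/15*a_S4
  a_S2 = 4/15*a_S0 + 8/15*a_S1 + 0*a_S2 + 0*a_S3 + 1/5*a_S4
  a_S3 = 1/3*a_S0 + 1/5*a_S1 + 2/15*a_S2 + 1/15*a_S3 + 4/15*a_S4

Substituting a_S0 = 1 and a_S4 = 0, rearrange to (I - Q) a = r where r[i] = P(i -> S0):
  [4/5, -4/15, -2/5] . (a_S1, a_S2, a_S3) = 1/15
  [-8/15, 1, 0] . (a_S1, a_S2, a_S3) = 4/15
  [-1/5, -2/15, 14/15] . (a_S1, a_S2, a_S3) = 1/3

Solving yields:
  a_S1 = 466/853
  a_S2 = 476/853
  a_S3 = 945/1706

Starting state is S3, so the absorption probability is a_S3 = 945/1706.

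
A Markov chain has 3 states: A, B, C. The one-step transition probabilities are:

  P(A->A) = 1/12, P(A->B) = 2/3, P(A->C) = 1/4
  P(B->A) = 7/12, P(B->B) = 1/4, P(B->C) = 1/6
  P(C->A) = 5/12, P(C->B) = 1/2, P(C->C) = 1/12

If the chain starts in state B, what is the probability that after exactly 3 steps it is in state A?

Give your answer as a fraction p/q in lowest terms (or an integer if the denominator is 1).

Computing P^3 by repeated multiplication:
P^1 =
  A: [1/12, 2/3, 1/4]
  B: [7/12, 1/4, 1/6]
  C: [5/12, 1/2, 1/12]
P^2 =
  A: [1/2, 25/72, 11/72]
  B: [19/72, 77/144, 29/144]
  C: [13/36, 4/9, 7/36]
P^3 =
  A: [133/432, 143/288, 169/864]
  B: [361/864, 709/1728, 11/64]
  C: [10/27, 97/216, 13/72]

(P^3)[B -> A] = 361/864

Answer: 361/864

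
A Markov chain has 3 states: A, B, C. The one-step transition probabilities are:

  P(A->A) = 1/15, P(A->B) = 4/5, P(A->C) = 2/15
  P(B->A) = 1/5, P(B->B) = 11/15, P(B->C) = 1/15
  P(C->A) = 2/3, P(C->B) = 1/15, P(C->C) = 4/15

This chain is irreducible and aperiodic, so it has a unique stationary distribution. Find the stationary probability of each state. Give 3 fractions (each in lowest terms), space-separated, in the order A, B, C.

The stationary distribution satisfies pi = pi * P, i.e.:
  pi_A = 1/15*pi_A + 1/5*pi_B + 2/3*pi_C
  pi_B = 4/5*pi_A + 11/15*pi_B + 1/15*pi_C
  pi_C = 2/15*pi_A + 1/15*pi_B + 4/15*pi_C
with normalization: pi_A + pi_B + pi_C = 1.

Using the first 2 balance equations plus normalization, the linear system A*pi = b is:
  [-14/15, 1/5, 2/3] . pi = 0
  [4/5, -4/15, 1/15] . pi = 0
  [1, 1, 1] . pi = 1

Solving yields:
  pi_A = 43/197
  pi_B = 134/197
  pi_C = 20/197

Verification (pi * P):
  43/197*1/15 + 134/197*1/5 + 20/197*2/3 = 43/197 = pi_A  (ok)
  43/197*4/5 + 134/197*11/15 + 20/197*1/15 = 134/197 = pi_B  (ok)
  43/197*2/15 + 134/197*1/15 + 20/197*4/15 = 20/197 = pi_C  (ok)

Answer: 43/197 134/197 20/197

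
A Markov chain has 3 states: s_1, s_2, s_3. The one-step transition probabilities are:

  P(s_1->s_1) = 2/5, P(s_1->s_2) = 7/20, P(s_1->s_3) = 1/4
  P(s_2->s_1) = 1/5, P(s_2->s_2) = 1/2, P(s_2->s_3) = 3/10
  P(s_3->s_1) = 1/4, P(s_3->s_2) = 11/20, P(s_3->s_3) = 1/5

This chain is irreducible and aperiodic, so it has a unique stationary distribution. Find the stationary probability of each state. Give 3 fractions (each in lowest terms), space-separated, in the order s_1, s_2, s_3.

The stationary distribution satisfies pi = pi * P, i.e.:
  pi_s_1 = 2/5*pi_s_1 + 1/5*pi_s_2 + 1/4*pi_s_3
  pi_s_2 = 7/20*pi_s_1 + 1/2*pi_s_2 + 11/20*pi_s_3
  pi_s_3 = 1/4*pi_s_1 + 3/10*pi_s_2 + 1/5*pi_s_3
with normalization: pi_s_1 + pi_s_2 + pi_s_3 = 1.

Using the first 2 balance equations plus normalization, the linear system A*pi = b is:
  [-3/5, 1/5, 1/4] . pi = 0
  [7/20, -1/2, 11/20] . pi = 0
  [1, 1, 1] . pi = 1

Solving yields:
  pi_s_1 = 94/353
  pi_s_2 = 167/353
  pi_s_3 = 92/353

Verification (pi * P):
  94/353*2/5 + 167/353*1/5 + 92/353*1/4 = 94/353 = pi_s_1  (ok)
  94/353*7/20 + 167/353*1/2 + 92/353*11/20 = 167/353 = pi_s_2  (ok)
  94/353*1/4 + 167/353*3/10 + 92/353*1/5 = 92/353 = pi_s_3  (ok)

Answer: 94/353 167/353 92/353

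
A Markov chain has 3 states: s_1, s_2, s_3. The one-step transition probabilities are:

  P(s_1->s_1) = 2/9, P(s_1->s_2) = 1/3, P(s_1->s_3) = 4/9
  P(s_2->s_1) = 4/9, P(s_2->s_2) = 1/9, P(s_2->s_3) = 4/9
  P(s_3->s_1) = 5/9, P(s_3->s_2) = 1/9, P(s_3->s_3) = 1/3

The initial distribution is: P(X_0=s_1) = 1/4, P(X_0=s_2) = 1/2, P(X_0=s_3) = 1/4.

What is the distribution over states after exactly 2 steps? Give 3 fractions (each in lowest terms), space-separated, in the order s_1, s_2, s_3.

Propagating the distribution step by step (d_{t+1} = d_t * P):
d_0 = (s_1=1/4, s_2=1/2, s_3=1/4)
  d_1[s_1] = 1/4*2/9 + 1/2*4/9 + 1/4*5/9 = 5/12
  d_1[s_2] = 1/4*1/3 + 1/2*1/9 + 1/4*1/9 = 1/6
  d_1[s_3] = 1/4*4/9 + 1/2*4/9 + 1/4*1/3 = 5/12
d_1 = (s_1=5/12, s_2=1/6, s_3=5/12)
  d_2[s_1] = 5/12*2/9 + 1/6*4/9 + 5/12*5/9 = 43/108
  d_2[s_2] = 5/12*1/3 + 1/6*1/9 + 5/12*1/9 = 11/54
  d_2[s_3] = 5/12*4/9 + 1/6*4/9 + 5/12*1/3 = 43/108
d_2 = (s_1=43/108, s_2=11/54, s_3=43/108)

Answer: 43/108 11/54 43/108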